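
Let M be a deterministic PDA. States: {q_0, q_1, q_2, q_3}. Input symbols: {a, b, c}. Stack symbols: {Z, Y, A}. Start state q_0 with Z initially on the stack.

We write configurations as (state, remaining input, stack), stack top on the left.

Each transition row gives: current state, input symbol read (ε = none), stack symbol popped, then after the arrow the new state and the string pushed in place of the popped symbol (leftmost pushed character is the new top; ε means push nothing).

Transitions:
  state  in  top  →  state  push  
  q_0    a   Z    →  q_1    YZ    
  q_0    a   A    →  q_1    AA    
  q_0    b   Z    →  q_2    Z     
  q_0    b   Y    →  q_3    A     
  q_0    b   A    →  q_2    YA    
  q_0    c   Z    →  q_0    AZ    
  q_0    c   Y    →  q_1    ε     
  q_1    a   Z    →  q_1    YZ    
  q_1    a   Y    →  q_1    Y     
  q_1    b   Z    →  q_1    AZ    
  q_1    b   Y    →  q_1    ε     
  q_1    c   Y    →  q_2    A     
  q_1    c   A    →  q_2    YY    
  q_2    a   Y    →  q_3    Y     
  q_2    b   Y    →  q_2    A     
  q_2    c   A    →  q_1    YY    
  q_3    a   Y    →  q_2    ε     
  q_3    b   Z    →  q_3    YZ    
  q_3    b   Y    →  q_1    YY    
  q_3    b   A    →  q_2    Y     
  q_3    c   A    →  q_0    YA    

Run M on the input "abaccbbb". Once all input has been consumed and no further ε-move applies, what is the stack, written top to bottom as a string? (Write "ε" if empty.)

(q_0, abaccbbb, Z)
  read a, top Z: go to q_1, push YZ → (q_1, baccbbb, YZ)
  read b, top Y: go to q_1, push ε → (q_1, accbbb, Z)
  read a, top Z: go to q_1, push YZ → (q_1, ccbbb, YZ)
  read c, top Y: go to q_2, push A → (q_2, cbbb, AZ)
  read c, top A: go to q_1, push YY → (q_1, bbb, YYZ)
  read b, top Y: go to q_1, push ε → (q_1, bb, YZ)
  read b, top Y: go to q_1, push ε → (q_1, b, Z)
  read b, top Z: go to q_1, push AZ → (q_1, ε, AZ)
All input consumed in state q_1 with stack AZ.

AZ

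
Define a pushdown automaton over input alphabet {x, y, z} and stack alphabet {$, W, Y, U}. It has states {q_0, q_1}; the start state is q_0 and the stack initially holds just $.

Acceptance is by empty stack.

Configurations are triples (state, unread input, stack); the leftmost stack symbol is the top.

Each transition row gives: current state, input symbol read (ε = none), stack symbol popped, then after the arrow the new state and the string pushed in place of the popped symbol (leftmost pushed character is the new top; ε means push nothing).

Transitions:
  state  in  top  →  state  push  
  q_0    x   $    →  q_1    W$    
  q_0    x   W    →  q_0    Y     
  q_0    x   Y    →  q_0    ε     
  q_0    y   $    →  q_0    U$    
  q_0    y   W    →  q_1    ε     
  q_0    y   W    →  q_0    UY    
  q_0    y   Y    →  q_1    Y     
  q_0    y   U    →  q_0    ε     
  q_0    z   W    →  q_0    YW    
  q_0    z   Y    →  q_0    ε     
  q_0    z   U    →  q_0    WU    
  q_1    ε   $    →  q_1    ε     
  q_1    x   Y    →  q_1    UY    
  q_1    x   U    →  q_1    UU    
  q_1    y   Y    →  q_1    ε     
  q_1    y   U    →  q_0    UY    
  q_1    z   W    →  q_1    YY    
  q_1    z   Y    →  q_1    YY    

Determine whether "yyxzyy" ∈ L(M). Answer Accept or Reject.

Accept

One accepting computation: (q_0, yyxzyy, $) ⊢ (q_0, yxzyy, U$) ⊢ (q_0, xzyy, $) ⊢ (q_1, zyy, W$) ⊢ (q_1, yy, YY$) ⊢ (q_1, y, Y$) ⊢ (q_1, ε, $) ⊢ (q_1, ε, ε)
All input consumed and the stack is empty.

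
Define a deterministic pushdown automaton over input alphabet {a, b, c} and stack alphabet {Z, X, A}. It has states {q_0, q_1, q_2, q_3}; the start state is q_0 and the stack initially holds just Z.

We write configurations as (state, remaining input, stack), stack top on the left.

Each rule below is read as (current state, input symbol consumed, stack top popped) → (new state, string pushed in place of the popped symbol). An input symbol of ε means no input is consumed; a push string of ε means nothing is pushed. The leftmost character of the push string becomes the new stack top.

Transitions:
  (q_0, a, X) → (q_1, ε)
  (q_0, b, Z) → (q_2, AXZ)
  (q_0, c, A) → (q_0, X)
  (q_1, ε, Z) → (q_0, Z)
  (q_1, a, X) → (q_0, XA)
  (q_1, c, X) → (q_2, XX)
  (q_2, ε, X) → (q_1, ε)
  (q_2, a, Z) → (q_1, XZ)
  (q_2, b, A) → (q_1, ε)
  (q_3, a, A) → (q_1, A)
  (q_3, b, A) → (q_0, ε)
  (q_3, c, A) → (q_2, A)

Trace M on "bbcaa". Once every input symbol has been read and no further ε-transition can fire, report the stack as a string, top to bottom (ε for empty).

(q_0, bbcaa, Z) ⊢ (q_2, bcaa, AXZ) ⊢ (q_1, caa, XZ) ⊢ (q_2, aa, XXZ) ⊢ (q_1, aa, XZ) ⊢ (q_0, a, XAZ) ⊢ (q_1, ε, AZ)
All input consumed in state q_1 with stack AZ.

AZ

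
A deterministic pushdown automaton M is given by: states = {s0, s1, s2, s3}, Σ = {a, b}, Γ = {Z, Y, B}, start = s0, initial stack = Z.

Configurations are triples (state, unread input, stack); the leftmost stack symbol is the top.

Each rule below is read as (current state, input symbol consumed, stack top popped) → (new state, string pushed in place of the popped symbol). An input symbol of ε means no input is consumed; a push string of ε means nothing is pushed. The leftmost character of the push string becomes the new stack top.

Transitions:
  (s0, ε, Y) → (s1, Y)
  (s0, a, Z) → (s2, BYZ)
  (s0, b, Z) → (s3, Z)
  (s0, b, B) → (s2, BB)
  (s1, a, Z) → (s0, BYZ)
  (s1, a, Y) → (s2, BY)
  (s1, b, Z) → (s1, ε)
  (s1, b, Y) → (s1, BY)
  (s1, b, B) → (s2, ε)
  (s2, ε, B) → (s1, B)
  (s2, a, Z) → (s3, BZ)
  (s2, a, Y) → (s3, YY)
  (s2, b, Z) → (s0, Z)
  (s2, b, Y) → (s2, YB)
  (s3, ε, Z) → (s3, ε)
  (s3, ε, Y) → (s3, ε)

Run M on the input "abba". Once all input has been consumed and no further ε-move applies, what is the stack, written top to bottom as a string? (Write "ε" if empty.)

BZ

(s0, abba, Z)
  read a, top Z: go to s2, push BYZ → (s2, bba, BYZ)
  ε-move, top B: go to s1, push B → (s1, bba, BYZ)
  read b, top B: go to s2, push ε → (s2, ba, YZ)
  read b, top Y: go to s2, push YB → (s2, a, YBZ)
  read a, top Y: go to s3, push YY → (s3, ε, YYBZ)
  ε-move, top Y: go to s3, push ε → (s3, ε, YBZ)
  ε-move, top Y: go to s3, push ε → (s3, ε, BZ)
All input consumed in state s3 with stack BZ.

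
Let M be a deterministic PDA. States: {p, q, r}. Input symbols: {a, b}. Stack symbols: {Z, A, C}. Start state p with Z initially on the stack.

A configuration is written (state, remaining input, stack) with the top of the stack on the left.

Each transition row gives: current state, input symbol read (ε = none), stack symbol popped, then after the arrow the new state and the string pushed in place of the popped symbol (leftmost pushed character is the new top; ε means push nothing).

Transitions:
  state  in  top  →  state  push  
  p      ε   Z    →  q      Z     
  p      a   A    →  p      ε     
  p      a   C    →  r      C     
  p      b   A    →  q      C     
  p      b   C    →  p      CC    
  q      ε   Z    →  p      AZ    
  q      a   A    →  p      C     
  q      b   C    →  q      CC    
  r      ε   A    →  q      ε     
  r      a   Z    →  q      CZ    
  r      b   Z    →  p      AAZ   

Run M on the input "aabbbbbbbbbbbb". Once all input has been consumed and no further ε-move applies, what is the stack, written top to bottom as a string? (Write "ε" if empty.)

CCCCCCCCCCCCZ

(p, aabbbbbbbbbbbb, Z)
  ε-move, top Z: go to q, push Z → (q, aabbbbbbbbbbbb, Z)
  ε-move, top Z: go to p, push AZ → (p, aabbbbbbbbbbbb, AZ)
  read a, top A: go to p, push ε → (p, abbbbbbbbbbbb, Z)
  ε-move, top Z: go to q, push Z → (q, abbbbbbbbbbbb, Z)
  ε-move, top Z: go to p, push AZ → (p, abbbbbbbbbbbb, AZ)
  read a, top A: go to p, push ε → (p, bbbbbbbbbbbb, Z)
  ε-move, top Z: go to q, push Z → (q, bbbbbbbbbbbb, Z)
  ε-move, top Z: go to p, push AZ → (p, bbbbbbbbbbbb, AZ)
  read b, top A: go to q, push C → (q, bbbbbbbbbbb, CZ)
  read b, top C: go to q, push CC → (q, bbbbbbbbbb, CCZ)
  read b, top C: go to q, push CC → (q, bbbbbbbbb, CCCZ)
  read b, top C: go to q, push CC → (q, bbbbbbbb, CCCCZ)
  read b, top C: go to q, push CC → (q, bbbbbbb, CCCCCZ)
  read b, top C: go to q, push CC → (q, bbbbbb, CCCCCCZ)
  read b, top C: go to q, push CC → (q, bbbbb, CCCCCCCZ)
  read b, top C: go to q, push CC → (q, bbbb, CCCCCCCCZ)
  read b, top C: go to q, push CC → (q, bbb, CCCCCCCCCZ)
  read b, top C: go to q, push CC → (q, bb, CCCCCCCCCCZ)
  read b, top C: go to q, push CC → (q, b, CCCCCCCCCCCZ)
  read b, top C: go to q, push CC → (q, ε, CCCCCCCCCCCCZ)
All input consumed in state q with stack CCCCCCCCCCCCZ.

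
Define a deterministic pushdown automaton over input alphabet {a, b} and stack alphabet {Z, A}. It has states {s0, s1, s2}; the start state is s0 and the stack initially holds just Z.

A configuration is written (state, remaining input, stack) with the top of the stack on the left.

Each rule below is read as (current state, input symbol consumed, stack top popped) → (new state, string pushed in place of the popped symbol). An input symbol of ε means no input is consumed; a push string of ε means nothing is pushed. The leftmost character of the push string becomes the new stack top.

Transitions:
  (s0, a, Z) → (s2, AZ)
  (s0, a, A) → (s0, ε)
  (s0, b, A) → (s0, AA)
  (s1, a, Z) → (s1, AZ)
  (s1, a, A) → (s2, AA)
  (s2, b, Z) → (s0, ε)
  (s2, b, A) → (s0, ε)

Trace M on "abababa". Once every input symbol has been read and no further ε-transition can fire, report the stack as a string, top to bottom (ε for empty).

(s0, abababa, Z)
  read a, top Z: go to s2, push AZ → (s2, bababa, AZ)
  read b, top A: go to s0, push ε → (s0, ababa, Z)
  read a, top Z: go to s2, push AZ → (s2, baba, AZ)
  read b, top A: go to s0, push ε → (s0, aba, Z)
  read a, top Z: go to s2, push AZ → (s2, ba, AZ)
  read b, top A: go to s0, push ε → (s0, a, Z)
  read a, top Z: go to s2, push AZ → (s2, ε, AZ)
All input consumed in state s2 with stack AZ.

AZ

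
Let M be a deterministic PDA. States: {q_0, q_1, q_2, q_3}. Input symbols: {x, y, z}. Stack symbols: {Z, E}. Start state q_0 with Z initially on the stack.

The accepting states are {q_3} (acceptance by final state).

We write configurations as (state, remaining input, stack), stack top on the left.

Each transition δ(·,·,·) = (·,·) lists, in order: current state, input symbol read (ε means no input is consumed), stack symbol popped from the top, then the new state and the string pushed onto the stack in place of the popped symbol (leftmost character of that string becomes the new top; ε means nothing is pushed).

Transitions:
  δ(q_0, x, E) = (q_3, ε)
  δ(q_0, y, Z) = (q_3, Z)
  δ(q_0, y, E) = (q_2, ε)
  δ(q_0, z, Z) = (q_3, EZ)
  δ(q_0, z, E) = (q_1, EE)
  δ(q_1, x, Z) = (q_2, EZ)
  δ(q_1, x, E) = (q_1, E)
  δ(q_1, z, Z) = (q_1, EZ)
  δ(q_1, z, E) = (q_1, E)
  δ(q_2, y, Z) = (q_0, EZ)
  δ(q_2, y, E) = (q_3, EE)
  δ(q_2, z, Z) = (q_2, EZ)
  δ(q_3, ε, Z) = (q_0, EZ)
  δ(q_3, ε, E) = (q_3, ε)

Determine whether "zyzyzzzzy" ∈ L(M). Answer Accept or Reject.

Reject

(q_0, zyzyzzzzy, Z)
  read z, top Z: go to q_3, push EZ → (q_3, yzyzzzzy, EZ)
  ε-move, top E: go to q_3, push ε → (q_3, yzyzzzzy, Z)
  ε-move, top Z: go to q_0, push EZ → (q_0, yzyzzzzy, EZ)
  read y, top E: go to q_2, push ε → (q_2, zyzzzzy, Z)
  read z, top Z: go to q_2, push EZ → (q_2, yzzzzy, EZ)
  read y, top E: go to q_3, push EE → (q_3, zzzzy, EEZ)
  ε-move, top E: go to q_3, push ε → (q_3, zzzzy, EZ)
  ε-move, top E: go to q_3, push ε → (q_3, zzzzy, Z)
  ε-move, top Z: go to q_0, push EZ → (q_0, zzzzy, EZ)
  read z, top E: go to q_1, push EE → (q_1, zzzy, EEZ)
  read z, top E: go to q_1, push E → (q_1, zzy, EEZ)
  read z, top E: go to q_1, push E → (q_1, zy, EEZ)
  read z, top E: go to q_1, push E → (q_1, y, EEZ)
No transition applies at (q_1, y, EEZ); input not fully consumed.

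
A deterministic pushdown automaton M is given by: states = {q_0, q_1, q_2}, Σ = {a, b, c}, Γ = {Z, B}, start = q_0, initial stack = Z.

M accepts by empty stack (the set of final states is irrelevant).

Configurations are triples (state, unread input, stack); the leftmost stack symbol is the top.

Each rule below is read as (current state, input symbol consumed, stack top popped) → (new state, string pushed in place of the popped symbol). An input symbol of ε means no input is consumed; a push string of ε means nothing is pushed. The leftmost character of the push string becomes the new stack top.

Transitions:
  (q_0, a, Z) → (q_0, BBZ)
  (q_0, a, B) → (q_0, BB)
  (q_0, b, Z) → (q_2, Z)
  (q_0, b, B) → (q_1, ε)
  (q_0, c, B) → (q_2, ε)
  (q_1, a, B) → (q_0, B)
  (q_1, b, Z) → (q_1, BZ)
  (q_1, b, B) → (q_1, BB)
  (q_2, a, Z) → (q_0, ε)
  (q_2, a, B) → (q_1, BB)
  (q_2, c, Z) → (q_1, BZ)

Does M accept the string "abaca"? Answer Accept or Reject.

(q_0, abaca, Z)
  read a, top Z: go to q_0, push BBZ → (q_0, baca, BBZ)
  read b, top B: go to q_1, push ε → (q_1, aca, BZ)
  read a, top B: go to q_0, push B → (q_0, ca, BZ)
  read c, top B: go to q_2, push ε → (q_2, a, Z)
  read a, top Z: go to q_0, push ε → (q_0, ε, ε)
All input consumed and the stack is empty.

Accept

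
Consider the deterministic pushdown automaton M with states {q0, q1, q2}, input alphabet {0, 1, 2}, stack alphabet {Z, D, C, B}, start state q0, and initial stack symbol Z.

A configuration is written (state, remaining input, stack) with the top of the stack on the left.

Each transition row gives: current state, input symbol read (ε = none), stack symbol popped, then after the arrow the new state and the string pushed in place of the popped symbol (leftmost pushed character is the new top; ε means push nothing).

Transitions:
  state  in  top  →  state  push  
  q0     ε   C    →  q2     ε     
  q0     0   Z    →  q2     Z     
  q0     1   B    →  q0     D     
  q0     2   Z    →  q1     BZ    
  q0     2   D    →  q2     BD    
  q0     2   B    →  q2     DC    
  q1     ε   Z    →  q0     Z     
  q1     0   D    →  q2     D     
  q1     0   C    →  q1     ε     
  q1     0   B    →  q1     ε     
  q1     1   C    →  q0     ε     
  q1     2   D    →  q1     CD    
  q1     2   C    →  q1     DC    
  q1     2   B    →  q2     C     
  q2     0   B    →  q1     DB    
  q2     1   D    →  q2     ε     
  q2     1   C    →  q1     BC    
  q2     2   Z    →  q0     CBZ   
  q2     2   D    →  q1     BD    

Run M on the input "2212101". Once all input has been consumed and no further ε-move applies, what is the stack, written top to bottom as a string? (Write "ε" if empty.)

(q0, 2212101, Z)
  read 2, top Z: go to q1, push BZ → (q1, 212101, BZ)
  read 2, top B: go to q2, push C → (q2, 12101, CZ)
  read 1, top C: go to q1, push BC → (q1, 2101, BCZ)
  read 2, top B: go to q2, push C → (q2, 101, CCZ)
  read 1, top C: go to q1, push BC → (q1, 01, BCCZ)
  read 0, top B: go to q1, push ε → (q1, 1, CCZ)
  read 1, top C: go to q0, push ε → (q0, ε, CZ)
  ε-move, top C: go to q2, push ε → (q2, ε, Z)
All input consumed in state q2 with stack Z.

Z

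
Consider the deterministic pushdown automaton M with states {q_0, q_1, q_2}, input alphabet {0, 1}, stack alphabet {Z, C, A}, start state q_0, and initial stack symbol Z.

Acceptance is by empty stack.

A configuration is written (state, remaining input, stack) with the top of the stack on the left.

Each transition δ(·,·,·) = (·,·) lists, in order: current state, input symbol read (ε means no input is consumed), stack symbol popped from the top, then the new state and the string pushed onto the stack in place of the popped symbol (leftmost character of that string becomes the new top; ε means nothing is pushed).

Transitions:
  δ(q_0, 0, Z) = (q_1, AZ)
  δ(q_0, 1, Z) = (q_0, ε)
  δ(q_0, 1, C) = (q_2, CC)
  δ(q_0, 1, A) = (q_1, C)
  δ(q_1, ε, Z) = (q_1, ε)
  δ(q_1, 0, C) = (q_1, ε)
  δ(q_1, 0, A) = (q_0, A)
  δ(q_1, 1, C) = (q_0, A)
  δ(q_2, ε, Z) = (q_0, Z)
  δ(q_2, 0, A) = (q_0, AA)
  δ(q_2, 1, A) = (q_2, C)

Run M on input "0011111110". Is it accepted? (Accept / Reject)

(q_0, 0011111110, Z) ⊢ (q_1, 011111110, AZ) ⊢ (q_0, 11111110, AZ) ⊢ (q_1, 1111110, CZ) ⊢ (q_0, 111110, AZ) ⊢ (q_1, 11110, CZ) ⊢ (q_0, 1110, AZ) ⊢ (q_1, 110, CZ) ⊢ (q_0, 10, AZ) ⊢ (q_1, 0, CZ) ⊢ (q_1, ε, Z) ⊢ (q_1, ε, ε)
All input consumed and the stack is empty.

Accept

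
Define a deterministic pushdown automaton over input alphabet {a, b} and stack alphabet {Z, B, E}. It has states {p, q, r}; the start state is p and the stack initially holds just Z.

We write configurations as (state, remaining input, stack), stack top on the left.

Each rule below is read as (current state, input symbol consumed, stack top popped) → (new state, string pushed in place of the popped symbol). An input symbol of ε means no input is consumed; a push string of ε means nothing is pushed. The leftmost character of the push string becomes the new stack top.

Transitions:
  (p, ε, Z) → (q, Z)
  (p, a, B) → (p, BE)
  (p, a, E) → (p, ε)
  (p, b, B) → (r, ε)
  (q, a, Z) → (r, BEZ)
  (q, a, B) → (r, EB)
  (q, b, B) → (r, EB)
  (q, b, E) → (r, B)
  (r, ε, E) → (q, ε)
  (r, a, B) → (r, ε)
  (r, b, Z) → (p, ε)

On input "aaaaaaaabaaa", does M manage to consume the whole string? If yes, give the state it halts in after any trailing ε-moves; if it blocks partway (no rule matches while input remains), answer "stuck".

(p, aaaaaaaabaaa, Z)
  ε-move, top Z: go to q, push Z → (q, aaaaaaaabaaa, Z)
  read a, top Z: go to r, push BEZ → (r, aaaaaaabaaa, BEZ)
  read a, top B: go to r, push ε → (r, aaaaaabaaa, EZ)
  ε-move, top E: go to q, push ε → (q, aaaaaabaaa, Z)
  read a, top Z: go to r, push BEZ → (r, aaaaabaaa, BEZ)
  read a, top B: go to r, push ε → (r, aaaabaaa, EZ)
  ε-move, top E: go to q, push ε → (q, aaaabaaa, Z)
  read a, top Z: go to r, push BEZ → (r, aaabaaa, BEZ)
  read a, top B: go to r, push ε → (r, aabaaa, EZ)
  ε-move, top E: go to q, push ε → (q, aabaaa, Z)
  read a, top Z: go to r, push BEZ → (r, abaaa, BEZ)
  read a, top B: go to r, push ε → (r, baaa, EZ)
  ε-move, top E: go to q, push ε → (q, baaa, Z)
No transition for (q, b, top Z); M blocks with input baaa remaining.

stuck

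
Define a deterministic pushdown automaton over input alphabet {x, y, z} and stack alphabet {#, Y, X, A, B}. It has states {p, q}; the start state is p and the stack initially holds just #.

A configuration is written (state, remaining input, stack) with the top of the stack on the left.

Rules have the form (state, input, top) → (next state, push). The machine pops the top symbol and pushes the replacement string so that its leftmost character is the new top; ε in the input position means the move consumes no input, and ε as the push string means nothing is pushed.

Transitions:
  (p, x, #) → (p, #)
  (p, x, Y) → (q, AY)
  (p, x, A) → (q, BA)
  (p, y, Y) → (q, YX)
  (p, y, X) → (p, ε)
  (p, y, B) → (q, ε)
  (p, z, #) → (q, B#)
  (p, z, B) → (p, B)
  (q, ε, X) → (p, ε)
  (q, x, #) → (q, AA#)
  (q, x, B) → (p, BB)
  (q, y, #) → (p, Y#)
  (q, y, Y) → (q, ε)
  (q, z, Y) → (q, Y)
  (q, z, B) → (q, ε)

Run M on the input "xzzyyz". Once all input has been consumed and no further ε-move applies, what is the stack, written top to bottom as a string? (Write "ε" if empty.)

(p, xzzyyz, #)
  read x, top #: go to p, push # → (p, zzyyz, #)
  read z, top #: go to q, push B# → (q, zyyz, B#)
  read z, top B: go to q, push ε → (q, yyz, #)
  read y, top #: go to p, push Y# → (p, yz, Y#)
  read y, top Y: go to q, push YX → (q, z, YX#)
  read z, top Y: go to q, push Y → (q, ε, YX#)
All input consumed in state q with stack YX#.

YX#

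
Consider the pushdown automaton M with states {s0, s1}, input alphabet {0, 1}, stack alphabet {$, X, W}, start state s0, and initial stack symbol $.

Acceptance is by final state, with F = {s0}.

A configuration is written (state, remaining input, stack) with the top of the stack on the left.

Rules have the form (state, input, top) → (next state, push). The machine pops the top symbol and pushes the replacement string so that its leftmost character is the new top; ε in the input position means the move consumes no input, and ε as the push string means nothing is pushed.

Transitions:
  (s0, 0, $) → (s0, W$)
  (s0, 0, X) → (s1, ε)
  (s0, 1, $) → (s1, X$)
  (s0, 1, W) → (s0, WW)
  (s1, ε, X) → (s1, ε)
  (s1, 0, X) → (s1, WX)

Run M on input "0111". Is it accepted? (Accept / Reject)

One accepting computation: (s0, 0111, $) ⊢ (s0, 111, W$) ⊢ (s0, 11, WW$) ⊢ (s0, 1, WWW$) ⊢ (s0, ε, WWWW$)
All input consumed and state s0 ∈ F.

Accept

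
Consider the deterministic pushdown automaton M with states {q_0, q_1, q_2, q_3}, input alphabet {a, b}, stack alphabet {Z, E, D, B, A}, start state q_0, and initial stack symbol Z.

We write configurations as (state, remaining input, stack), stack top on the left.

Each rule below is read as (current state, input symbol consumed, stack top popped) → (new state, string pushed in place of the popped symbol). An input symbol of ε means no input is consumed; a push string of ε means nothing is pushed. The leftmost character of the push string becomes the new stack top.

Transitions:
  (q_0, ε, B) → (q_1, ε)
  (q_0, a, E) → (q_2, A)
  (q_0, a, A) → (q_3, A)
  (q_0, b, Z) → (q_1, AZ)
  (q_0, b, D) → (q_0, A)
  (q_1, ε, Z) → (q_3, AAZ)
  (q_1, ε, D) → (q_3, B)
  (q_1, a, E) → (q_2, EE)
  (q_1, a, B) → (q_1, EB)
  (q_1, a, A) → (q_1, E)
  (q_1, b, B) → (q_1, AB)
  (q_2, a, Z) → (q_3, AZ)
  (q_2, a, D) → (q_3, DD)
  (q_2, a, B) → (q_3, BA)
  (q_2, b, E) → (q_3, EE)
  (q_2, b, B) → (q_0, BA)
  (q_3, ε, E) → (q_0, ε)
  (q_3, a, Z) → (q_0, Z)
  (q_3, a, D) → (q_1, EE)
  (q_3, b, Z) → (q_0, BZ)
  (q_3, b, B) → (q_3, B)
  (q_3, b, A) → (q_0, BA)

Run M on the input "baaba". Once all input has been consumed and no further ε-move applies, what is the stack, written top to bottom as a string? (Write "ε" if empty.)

(q_0, baaba, Z) ⊢ (q_1, aaba, AZ) ⊢ (q_1, aba, EZ) ⊢ (q_2, ba, EEZ) ⊢ (q_3, a, EEEZ) ⊢ (q_0, a, EEZ) ⊢ (q_2, ε, AEZ)
All input consumed in state q_2 with stack AEZ.

AEZ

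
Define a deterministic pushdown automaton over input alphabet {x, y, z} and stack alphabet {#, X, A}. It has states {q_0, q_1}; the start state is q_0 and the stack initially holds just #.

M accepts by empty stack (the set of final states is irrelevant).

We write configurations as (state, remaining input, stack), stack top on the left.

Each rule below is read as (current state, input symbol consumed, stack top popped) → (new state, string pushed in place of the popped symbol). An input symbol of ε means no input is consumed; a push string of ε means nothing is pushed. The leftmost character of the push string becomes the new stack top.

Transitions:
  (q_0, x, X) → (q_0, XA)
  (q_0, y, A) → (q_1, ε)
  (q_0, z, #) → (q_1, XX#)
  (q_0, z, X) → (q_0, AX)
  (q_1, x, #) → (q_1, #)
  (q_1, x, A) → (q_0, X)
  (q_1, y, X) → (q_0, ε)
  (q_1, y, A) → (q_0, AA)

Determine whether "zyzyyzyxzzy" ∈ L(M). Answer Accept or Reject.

(q_0, zyzyyzyxzzy, #) ⊢ (q_1, yzyyzyxzzy, XX#) ⊢ (q_0, zyyzyxzzy, X#) ⊢ (q_0, yyzyxzzy, AX#) ⊢ (q_1, yzyxzzy, X#) ⊢ (q_0, zyxzzy, #) ⊢ (q_1, yxzzy, XX#) ⊢ (q_0, xzzy, X#) ⊢ (q_0, zzy, XA#) ⊢ (q_0, zy, AXA#)
No transition applies at (q_0, zy, AXA#); input not fully consumed.

Reject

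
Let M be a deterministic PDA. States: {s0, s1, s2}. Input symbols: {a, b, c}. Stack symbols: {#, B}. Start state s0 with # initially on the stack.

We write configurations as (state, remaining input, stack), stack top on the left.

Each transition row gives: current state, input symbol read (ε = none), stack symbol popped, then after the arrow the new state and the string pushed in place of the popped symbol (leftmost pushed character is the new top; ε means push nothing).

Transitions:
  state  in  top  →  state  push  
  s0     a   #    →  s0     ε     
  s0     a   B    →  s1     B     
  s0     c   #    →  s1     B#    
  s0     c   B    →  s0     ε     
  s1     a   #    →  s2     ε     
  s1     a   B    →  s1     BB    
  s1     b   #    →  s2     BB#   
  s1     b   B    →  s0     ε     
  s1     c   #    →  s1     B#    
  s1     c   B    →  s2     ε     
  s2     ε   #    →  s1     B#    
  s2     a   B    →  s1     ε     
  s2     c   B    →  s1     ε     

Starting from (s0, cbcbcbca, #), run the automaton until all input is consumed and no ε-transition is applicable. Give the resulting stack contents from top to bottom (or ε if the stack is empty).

BB#

(s0, cbcbcbca, #)
  read c, top #: go to s1, push B# → (s1, bcbcbca, B#)
  read b, top B: go to s0, push ε → (s0, cbcbca, #)
  read c, top #: go to s1, push B# → (s1, bcbca, B#)
  read b, top B: go to s0, push ε → (s0, cbca, #)
  read c, top #: go to s1, push B# → (s1, bca, B#)
  read b, top B: go to s0, push ε → (s0, ca, #)
  read c, top #: go to s1, push B# → (s1, a, B#)
  read a, top B: go to s1, push BB → (s1, ε, BB#)
All input consumed in state s1 with stack BB#.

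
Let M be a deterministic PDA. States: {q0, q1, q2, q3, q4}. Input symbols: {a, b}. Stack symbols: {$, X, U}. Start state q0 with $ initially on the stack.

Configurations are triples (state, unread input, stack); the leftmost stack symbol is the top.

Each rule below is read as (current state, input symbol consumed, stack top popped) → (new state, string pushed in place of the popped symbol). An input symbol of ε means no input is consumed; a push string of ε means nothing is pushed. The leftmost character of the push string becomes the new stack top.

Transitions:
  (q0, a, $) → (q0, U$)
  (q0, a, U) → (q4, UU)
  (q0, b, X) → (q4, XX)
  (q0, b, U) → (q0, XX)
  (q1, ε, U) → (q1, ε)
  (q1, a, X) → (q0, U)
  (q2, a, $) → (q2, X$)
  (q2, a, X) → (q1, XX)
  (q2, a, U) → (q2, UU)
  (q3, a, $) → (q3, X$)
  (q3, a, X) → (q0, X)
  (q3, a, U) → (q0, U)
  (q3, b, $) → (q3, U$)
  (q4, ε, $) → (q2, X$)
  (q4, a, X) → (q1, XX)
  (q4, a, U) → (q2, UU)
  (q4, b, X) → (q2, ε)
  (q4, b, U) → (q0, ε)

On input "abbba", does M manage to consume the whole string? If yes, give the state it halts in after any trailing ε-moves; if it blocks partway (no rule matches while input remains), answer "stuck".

q1

(q0, abbba, $)
  read a, top $: go to q0, push U$ → (q0, bbba, U$)
  read b, top U: go to q0, push XX → (q0, bba, XX$)
  read b, top X: go to q4, push XX → (q4, ba, XXX$)
  read b, top X: go to q2, push ε → (q2, a, XX$)
  read a, top X: go to q1, push XX → (q1, ε, XXX$)
All input consumed; M is in state q1.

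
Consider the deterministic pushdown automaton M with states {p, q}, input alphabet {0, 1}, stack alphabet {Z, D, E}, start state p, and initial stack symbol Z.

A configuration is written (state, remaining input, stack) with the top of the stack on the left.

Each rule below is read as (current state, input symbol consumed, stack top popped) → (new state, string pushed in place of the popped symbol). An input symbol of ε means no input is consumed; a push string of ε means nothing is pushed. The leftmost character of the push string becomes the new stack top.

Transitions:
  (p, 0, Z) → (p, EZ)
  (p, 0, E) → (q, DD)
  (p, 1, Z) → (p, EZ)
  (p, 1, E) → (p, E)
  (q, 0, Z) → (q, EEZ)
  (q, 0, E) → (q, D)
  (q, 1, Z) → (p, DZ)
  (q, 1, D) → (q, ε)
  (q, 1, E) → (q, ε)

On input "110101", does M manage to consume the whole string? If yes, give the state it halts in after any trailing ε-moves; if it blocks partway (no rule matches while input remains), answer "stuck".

(p, 110101, Z)
  read 1, top Z: go to p, push EZ → (p, 10101, EZ)
  read 1, top E: go to p, push E → (p, 0101, EZ)
  read 0, top E: go to q, push DD → (q, 101, DDZ)
  read 1, top D: go to q, push ε → (q, 01, DZ)
No transition for (q, 0, top D); M blocks with input 01 remaining.

stuck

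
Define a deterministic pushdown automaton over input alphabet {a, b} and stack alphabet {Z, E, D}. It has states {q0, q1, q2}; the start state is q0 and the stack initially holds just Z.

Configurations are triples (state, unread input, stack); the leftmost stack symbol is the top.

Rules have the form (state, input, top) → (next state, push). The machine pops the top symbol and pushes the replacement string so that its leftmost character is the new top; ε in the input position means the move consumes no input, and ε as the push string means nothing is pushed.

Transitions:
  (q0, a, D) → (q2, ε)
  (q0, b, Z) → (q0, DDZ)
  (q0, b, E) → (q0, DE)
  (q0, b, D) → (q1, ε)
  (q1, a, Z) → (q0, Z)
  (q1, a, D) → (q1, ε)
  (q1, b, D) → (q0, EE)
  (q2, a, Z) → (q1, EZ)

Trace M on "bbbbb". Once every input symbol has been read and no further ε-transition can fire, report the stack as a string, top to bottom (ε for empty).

(q0, bbbbb, Z) ⊢ (q0, bbbb, DDZ) ⊢ (q1, bbb, DZ) ⊢ (q0, bb, EEZ) ⊢ (q0, b, DEEZ) ⊢ (q1, ε, EEZ)
All input consumed in state q1 with stack EEZ.

EEZ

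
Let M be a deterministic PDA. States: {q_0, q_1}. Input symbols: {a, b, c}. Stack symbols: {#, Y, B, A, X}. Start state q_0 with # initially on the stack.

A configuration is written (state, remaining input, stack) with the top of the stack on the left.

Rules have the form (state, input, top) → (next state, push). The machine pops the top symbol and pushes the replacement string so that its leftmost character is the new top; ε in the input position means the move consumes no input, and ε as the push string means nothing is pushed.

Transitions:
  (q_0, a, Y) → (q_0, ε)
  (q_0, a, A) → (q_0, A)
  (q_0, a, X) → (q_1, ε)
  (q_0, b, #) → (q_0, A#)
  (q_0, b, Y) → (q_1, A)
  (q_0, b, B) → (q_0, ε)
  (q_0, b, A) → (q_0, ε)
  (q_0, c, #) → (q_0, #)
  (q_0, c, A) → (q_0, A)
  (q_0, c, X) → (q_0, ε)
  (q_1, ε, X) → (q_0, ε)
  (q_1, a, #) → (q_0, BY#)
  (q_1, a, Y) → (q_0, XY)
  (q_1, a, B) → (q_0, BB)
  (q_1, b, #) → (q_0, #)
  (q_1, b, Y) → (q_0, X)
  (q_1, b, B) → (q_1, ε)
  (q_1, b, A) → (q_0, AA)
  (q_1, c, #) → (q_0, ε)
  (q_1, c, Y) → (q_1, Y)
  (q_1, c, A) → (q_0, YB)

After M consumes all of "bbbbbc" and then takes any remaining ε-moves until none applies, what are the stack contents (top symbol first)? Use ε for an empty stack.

(q_0, bbbbbc, #) ⊢ (q_0, bbbbc, A#) ⊢ (q_0, bbbc, #) ⊢ (q_0, bbc, A#) ⊢ (q_0, bc, #) ⊢ (q_0, c, A#) ⊢ (q_0, ε, A#)
All input consumed in state q_0 with stack A#.

A#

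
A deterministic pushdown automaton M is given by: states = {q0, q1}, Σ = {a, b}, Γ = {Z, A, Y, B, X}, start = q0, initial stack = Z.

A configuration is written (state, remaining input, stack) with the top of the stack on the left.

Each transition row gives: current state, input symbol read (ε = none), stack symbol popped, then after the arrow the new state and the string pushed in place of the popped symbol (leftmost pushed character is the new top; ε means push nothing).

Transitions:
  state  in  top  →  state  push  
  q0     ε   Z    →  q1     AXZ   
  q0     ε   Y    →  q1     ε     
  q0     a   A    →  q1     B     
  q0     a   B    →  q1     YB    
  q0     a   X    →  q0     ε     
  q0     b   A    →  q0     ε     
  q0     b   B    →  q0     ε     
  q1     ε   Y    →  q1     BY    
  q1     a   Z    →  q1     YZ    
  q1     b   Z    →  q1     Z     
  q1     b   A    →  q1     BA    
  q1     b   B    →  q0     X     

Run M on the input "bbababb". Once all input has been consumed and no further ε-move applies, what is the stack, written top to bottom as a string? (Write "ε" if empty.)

XAXZ

(q0, bbababb, Z) ⊢ (q1, bbababb, AXZ) ⊢ (q1, bababb, BAXZ) ⊢ (q0, ababb, XAXZ) ⊢ (q0, babb, AXZ) ⊢ (q0, abb, XZ) ⊢ (q0, bb, Z) ⊢ (q1, bb, AXZ) ⊢ (q1, b, BAXZ) ⊢ (q0, ε, XAXZ)
All input consumed in state q0 with stack XAXZ.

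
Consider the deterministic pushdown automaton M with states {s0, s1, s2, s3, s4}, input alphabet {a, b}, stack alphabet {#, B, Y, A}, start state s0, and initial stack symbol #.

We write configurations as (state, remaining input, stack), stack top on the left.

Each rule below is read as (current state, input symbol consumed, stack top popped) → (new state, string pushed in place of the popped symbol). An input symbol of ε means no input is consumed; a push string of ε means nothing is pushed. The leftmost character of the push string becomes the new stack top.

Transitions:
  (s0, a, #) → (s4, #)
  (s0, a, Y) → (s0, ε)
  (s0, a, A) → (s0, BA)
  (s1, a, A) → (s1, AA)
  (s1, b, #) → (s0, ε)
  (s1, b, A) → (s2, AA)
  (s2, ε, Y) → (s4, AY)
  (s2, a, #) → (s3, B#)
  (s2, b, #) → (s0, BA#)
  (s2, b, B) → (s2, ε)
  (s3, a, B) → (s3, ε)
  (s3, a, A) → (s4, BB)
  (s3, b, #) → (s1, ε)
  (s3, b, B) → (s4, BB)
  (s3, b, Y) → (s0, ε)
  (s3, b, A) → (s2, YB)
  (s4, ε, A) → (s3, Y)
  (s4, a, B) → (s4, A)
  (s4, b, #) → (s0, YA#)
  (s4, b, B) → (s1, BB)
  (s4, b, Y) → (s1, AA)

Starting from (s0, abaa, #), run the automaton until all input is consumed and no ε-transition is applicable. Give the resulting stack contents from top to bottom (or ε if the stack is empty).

BA#

(s0, abaa, #)
  read a, top #: go to s4, push # → (s4, baa, #)
  read b, top #: go to s0, push YA# → (s0, aa, YA#)
  read a, top Y: go to s0, push ε → (s0, a, A#)
  read a, top A: go to s0, push BA → (s0, ε, BA#)
All input consumed in state s0 with stack BA#.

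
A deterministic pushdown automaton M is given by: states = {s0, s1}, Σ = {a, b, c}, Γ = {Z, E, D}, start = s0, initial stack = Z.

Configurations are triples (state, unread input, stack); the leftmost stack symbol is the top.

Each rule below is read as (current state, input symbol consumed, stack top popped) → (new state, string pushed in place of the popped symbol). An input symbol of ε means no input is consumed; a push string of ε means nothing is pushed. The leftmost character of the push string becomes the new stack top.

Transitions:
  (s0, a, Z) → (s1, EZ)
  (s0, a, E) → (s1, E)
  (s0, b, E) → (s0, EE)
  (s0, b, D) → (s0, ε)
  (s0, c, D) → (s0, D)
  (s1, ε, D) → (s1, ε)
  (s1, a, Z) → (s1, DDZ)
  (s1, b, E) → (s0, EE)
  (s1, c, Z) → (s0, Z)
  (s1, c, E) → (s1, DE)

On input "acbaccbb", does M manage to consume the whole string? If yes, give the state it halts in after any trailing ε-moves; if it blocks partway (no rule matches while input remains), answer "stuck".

s0

(s0, acbaccbb, Z)
  read a, top Z: go to s1, push EZ → (s1, cbaccbb, EZ)
  read c, top E: go to s1, push DE → (s1, baccbb, DEZ)
  ε-move, top D: go to s1, push ε → (s1, baccbb, EZ)
  read b, top E: go to s0, push EE → (s0, accbb, EEZ)
  read a, top E: go to s1, push E → (s1, ccbb, EEZ)
  read c, top E: go to s1, push DE → (s1, cbb, DEEZ)
  ε-move, top D: go to s1, push ε → (s1, cbb, EEZ)
  read c, top E: go to s1, push DE → (s1, bb, DEEZ)
  ε-move, top D: go to s1, push ε → (s1, bb, EEZ)
  read b, top E: go to s0, push EE → (s0, b, EEEZ)
  read b, top E: go to s0, push EE → (s0, ε, EEEEZ)
All input consumed; M is in state s0.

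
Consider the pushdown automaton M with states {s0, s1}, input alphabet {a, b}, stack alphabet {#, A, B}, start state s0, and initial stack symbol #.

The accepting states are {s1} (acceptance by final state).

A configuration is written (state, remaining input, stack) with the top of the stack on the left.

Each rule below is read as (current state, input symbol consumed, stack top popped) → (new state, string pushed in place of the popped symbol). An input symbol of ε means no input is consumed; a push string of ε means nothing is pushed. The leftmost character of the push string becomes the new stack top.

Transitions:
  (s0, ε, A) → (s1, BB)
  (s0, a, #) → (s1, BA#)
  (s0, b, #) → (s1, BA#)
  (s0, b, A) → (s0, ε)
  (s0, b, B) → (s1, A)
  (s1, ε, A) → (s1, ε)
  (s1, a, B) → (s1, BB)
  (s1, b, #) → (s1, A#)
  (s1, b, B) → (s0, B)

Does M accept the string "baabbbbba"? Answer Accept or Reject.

Reject

No computation consumes all input and reaches a final state.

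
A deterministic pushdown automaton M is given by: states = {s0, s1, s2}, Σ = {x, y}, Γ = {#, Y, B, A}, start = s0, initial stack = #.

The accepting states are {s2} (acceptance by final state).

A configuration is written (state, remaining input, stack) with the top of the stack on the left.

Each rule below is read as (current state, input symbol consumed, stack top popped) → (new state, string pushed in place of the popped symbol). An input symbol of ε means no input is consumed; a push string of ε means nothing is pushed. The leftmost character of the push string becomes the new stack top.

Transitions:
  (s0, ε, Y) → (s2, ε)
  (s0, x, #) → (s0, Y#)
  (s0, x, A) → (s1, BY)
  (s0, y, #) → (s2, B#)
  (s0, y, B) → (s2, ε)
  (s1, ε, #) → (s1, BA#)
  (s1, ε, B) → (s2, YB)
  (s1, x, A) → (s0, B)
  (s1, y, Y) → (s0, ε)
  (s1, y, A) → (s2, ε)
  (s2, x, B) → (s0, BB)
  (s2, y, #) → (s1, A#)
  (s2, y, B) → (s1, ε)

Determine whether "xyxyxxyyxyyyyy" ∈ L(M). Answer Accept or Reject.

Reject

(s0, xyxyxxyyxyyyyy, #) ⊢ (s0, yxyxxyyxyyyyy, Y#) ⊢ (s2, yxyxxyyxyyyyy, #) ⊢ (s1, xyxxyyxyyyyy, A#) ⊢ (s0, yxxyyxyyyyy, B#) ⊢ (s2, xxyyxyyyyy, #)
No transition applies at (s2, xxyyxyyyyy, #); input not fully consumed.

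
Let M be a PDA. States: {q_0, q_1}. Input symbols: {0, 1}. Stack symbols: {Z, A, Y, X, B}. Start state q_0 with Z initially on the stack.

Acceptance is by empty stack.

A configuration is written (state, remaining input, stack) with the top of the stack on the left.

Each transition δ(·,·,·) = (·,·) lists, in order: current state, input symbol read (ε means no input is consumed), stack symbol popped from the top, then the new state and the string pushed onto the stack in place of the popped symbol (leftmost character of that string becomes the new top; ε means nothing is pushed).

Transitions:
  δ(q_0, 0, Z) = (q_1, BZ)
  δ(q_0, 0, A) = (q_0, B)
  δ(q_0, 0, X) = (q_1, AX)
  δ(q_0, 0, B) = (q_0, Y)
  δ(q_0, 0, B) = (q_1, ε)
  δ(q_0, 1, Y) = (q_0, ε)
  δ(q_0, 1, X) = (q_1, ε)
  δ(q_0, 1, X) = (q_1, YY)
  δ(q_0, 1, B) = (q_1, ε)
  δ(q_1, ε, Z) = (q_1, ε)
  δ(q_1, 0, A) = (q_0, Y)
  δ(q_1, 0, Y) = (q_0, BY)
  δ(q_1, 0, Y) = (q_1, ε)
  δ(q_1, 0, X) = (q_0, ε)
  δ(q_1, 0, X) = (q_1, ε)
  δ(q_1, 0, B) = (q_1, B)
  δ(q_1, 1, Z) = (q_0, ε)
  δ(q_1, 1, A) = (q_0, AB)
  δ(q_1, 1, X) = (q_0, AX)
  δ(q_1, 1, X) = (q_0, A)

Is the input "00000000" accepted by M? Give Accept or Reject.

Reject

No computation consumes all input and empties the stack.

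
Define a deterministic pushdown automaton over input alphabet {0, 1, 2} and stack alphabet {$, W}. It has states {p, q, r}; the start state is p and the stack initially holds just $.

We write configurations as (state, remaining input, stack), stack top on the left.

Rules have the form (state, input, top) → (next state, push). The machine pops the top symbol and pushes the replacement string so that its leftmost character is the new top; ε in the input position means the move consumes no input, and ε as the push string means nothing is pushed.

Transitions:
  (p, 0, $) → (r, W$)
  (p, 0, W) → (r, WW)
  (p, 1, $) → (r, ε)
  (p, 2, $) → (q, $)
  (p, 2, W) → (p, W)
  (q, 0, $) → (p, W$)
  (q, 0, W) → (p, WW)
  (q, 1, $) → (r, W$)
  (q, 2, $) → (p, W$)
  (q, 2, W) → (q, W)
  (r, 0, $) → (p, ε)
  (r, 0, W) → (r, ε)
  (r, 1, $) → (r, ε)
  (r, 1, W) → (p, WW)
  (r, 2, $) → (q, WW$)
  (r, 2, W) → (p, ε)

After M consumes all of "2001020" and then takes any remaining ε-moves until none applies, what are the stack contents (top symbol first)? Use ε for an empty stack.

(p, 2001020, $)
  read 2, top $: go to q, push $ → (q, 001020, $)
  read 0, top $: go to p, push W$ → (p, 01020, W$)
  read 0, top W: go to r, push WW → (r, 1020, WW$)
  read 1, top W: go to p, push WW → (p, 020, WWW$)
  read 0, top W: go to r, push WW → (r, 20, WWWW$)
  read 2, top W: go to p, push ε → (p, 0, WWW$)
  read 0, top W: go to r, push WW → (r, ε, WWWW$)
All input consumed in state r with stack WWWW$.

WWWW$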